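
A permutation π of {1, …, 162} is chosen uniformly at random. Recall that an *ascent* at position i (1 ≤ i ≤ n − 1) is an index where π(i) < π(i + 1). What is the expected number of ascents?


Write X = Σ X_I over i = 1, …, 161, with X_I the indicator of one ascent.
There are 161 indicators.
For each fixed i, the pair (π(i), π(i+1)) is a uniformly random ordered pair of distinct values from {1, …, 162}; by symmetry P[π(i) < π(i+1)] = 1/2.
By linearity: E[X] = 161 · (1/2) = (162 − 1) · (1/2) = 161/2 ≈ 80.500.

E[X] = 161/2 = 80.500.


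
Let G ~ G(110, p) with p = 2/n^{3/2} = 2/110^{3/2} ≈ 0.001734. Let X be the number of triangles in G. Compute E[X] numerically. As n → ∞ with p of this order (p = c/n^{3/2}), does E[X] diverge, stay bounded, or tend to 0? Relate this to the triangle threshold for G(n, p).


Number of potential triangles: C(110, 3) = 215820.
Each occurs with probability p³ ≈ (0.001734)³ ≈ 5.209822e-09.
By linearity: E[X] = C(110, 3)·p³ ≈ 215820 · 5.209822e-09 ≈ 0.0011.
Since α = 3/2 > 1, p = c/n^{3/2} = o(1/n) is below the triangle threshold p ~ 1/n. Asymptotically E[X] ~ (c³/6)·n^{3(1−α)} = (2³/6)·n^{-1.5} → 0, so by Markov's inequality G has no triangles w.h.p.

E[X] ≈ 0.0011; in regime p = Θ(1/n^{3/2}) E[X] tends to 0 (below the triangle threshold p ~ 1/n).


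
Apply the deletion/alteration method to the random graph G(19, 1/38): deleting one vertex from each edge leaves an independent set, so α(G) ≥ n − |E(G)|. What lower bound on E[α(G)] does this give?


E[|E(G)|] = C(19, 2)·p = 171 · (1/38) = 9/2.
E[α(G)] ≥ n − E[|E(G)|] = 19 − 9/2 = 29/2.
Numerically: ≈ 14.50000.
(This is only a lower bound; the true E[α(G)] may be larger.)

E[α(G)] ≥ 29/2 ≈ 14.50000.


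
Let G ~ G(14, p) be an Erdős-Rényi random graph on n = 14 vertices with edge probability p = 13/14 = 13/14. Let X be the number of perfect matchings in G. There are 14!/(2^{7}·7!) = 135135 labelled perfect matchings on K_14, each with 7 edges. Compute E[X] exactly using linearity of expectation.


K_14 has 14!/(2^{7}·7!) = 135135 labelled perfect matchings.
For each such perfect matching H, let X_H = 1 if all 7 edges of H are present in G. Then P[X_H = 1] = p^{7} = (13/14)^{7} = 62748517/105413504.
Summing the indicators: E[X] = Σ_H E[X_H] = 135135 · p^{7} = 135135 · 62748517/105413504 = 1211360120685/15059072.
Numerically: E[X] ≈ 80441.

E[X] = 135135 · (13/14)^{7} = 1211360120685/15059072 ≈ 80441.


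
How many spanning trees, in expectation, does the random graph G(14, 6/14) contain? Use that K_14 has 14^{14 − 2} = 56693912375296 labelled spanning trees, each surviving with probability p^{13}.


K_14 has 14^{14 − 2} = 56693912375296 labelled spanning trees.
For each such spanning tree H, let X_H = 1 if all 13 edges of H are present in G. Then P[X_H = 1] = p^{13} = (3/7)^{13} = 1594323/96889010407.
By linearity of expectation: E[X] = Σ_H E[X_H] = 56693912375296 · p^{13} = 56693912375296 · 1594323/96889010407 = 6530347008/7.
Numerically: E[X] ≈ 9.329e+08.

E[X] = 56693912375296 · (3/7)^{13} = 6530347008/7 ≈ 9.329e+08.


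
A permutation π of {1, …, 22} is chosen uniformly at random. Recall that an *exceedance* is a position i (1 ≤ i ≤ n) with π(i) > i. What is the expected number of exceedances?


Write X = Σ_{i=1}^{22} X_i, where X_i = 1_{π(i) > i}.
For each fixed i, π(i) is uniform over {1, …, 22} (marginal of a uniform permutation), so P[π(i) > i] = (n − i)/n. Summing: Σ_{i=1}^{22} (n − i)/n = (0 + 1 + … + 21)/22 = 22(22 − 1)/(2·22) = (22 − 1)/2.
Hence E[X] = Σ_{i=1}^{22} (22 − i)/22 = 21/2 ≈ 10.500000.

E[X] = 21/2 = 10.500000.


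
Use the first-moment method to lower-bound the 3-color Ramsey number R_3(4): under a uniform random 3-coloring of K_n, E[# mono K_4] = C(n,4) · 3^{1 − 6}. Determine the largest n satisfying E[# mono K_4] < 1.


We need C(n, 4) · 3^{1 − 6} < 1, i.e. C(n, 4) < 3^{6 − 1} = 243.
Check values of n near the boundary:
  n = 5: C(5, 4) = 5; 5 < 243? YES
  n = 6: C(6, 4) = 15; 15 < 243? YES
  n = 7: C(7, 4) = 35; 35 < 243? YES
  n = 8: C(8, 4) = 70; 70 < 243? YES
  n = 9: C(9, 4) = 126; 126 < 243? YES
  n = 10: C(10, 4) = 210; 210 < 243? YES
  n = 11: C(11, 4) = 330; 330 < 243? NO
The largest n with C(n, 4) < 243 is n = 10 (where E[X] = 70/81 ≈ 0.8641975). Hence R_3(4) > 10, i.e. R_3(4) ≥ 11.

Largest n = 10; hence R_3(4) > 10.


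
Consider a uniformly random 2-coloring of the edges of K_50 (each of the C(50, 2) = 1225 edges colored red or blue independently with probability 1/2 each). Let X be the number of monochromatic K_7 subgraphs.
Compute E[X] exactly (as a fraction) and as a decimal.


Let X = Σ_S X_S over the C(50, 7) = 99884400 subsets S of size 7, where X_S = 1 if the K_7 on S is monochromatic.
For a fixed S, the K_7 on S has C(7, 2) = 21 edges. P[all 21 edges red] = (1/2)^21, and likewise for blue, so P[monochromatic] = 2·(1/2)^21 = 2^{1 − 21} = 1/1048576.
By linearity of expectation: E[X] = C(50, 7) · 2^{1 − 21} = 99884400 · 1/1048576 = 6242775/65536.
Numerically: E[X] ≈ 95.257187.

E[X] = C(50,7)·2^(1−C(7,2)) = 6242775/65536 ≈ 95.257187.


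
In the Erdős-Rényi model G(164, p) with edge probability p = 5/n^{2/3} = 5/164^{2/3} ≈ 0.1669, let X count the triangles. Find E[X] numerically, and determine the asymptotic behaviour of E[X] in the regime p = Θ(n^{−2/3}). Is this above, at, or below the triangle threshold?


Number of potential triangles: C(164, 3) = 721764.
Each occurs with probability p³ ≈ (0.1669)³ ≈ 4.647531e-03.
By linearity: E[X] = C(164, 3)·p³ ≈ 721764 · 4.647531e-03 ≈ 3354.4207.
Since α = 2/3 < 1, p = c/n^{2/3} ≫ 1/n is above the triangle threshold p ~ 1/n. Asymptotically E[X] ~ (c³/6)·n^{3(1−α)} = (5³/6)·n^{1} → ∞; triangles are abundant w.h.p.

E[X] ≈ 3354.4207; in regime p = Θ(1/n^{2/3}) E[X] diverges (above the triangle threshold p ~ 1/n).


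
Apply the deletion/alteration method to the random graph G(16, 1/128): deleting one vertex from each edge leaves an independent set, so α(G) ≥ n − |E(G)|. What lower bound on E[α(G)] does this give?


E[|E(G)|] = C(16, 2)·p = 120 · (1/128) = 15/16.
E[α(G)] ≥ n − E[|E(G)|] = 16 − 15/16 = 241/16.
Numerically: ≈ 15.06250.
(This is only a lower bound; the true E[α(G)] may be larger.)

E[α(G)] ≥ 241/16 ≈ 15.06250.


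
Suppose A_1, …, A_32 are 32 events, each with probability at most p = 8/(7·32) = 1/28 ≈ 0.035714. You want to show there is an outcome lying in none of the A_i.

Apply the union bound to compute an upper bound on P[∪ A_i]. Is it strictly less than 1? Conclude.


Union bound: P[∪_{i=1}^{32} A_i] ≤ Σ_i P[A_i] ≤ 32·p = 32·(1/28) = 8/7.
Numerically: 8/7 ≈ 1.142857.
Is 8/7 < 1? NO.
Since the bound 8/7 is ≥ 1, the union bound is uninformative here; it does NOT by itself certify existence.

32·p = 8/7 ≈ 1.142857; existence NOT certified by the union bound.


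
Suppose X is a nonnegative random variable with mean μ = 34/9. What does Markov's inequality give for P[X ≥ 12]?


μ = E[X] = 34/9, a = 12.
Markov: P[X ≥ 12] ≤ μ/a = (34/9)/12 = 17/54.
Numerically: ≈ 0.3148.
(Since a = 12 > μ = 3.7778, the bound 17/54 is < 1 and informative.)

P[X ≥ 12] ≤ 17/54 ≈ 0.3148.


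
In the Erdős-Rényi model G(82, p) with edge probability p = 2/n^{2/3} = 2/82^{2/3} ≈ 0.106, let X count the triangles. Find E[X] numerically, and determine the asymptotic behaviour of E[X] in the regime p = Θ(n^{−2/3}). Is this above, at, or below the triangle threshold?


Number of potential triangles: C(82, 3) = 88560.
Each occurs with probability p³ ≈ (0.106)³ ≈ 1.189768e-03.
By linearity: E[X] = C(82, 3)·p³ ≈ 88560 · 1.189768e-03 ≈ 105.3659.
Since α = 2/3 < 1, p = c/n^{2/3} ≫ 1/n is above the triangle threshold p ~ 1/n. Asymptotically E[X] ~ (c³/6)·n^{3(1−α)} = (2³/6)·n^{1} → ∞; triangles are abundant w.h.p.

E[X] ≈ 105.3659; in regime p = Θ(1/n^{2/3}) E[X] diverges (above the triangle threshold p ~ 1/n).


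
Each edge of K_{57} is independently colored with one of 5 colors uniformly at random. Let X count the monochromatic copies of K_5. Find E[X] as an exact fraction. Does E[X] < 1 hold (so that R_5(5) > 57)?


E[X] = C(57, 5) · 5^{1 − 10} = 4187106 · 5^{−9} = 4187106/1953125.
As a reduced fraction: E[X] = 4187106/1953125 ≈ 2.1438.
Is E[X] < 1? NO.
Since E[X] ≥ 1, the first-moment bound is inconclusive at n = 57; it does NOT by itself certify R_5(5) > 57.

E[X] = 4187106/1953125 ≈ 2.1438; E[X] ≥ 1; first-moment method inconclusive here.


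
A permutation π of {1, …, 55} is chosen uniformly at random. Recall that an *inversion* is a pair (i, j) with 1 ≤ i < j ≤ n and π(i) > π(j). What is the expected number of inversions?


Write X = Σ X_I over the C(55, 2) = 1485 pairs i < j, with X_I the indicator of one inversion.
There are 1485 indicators.
For each fixed pair i < j, the values π(i) and π(j) are two distinct elements of {1, …, 55} in uniformly random order; by symmetry P[π(i) > π(j)] = 1/2.
By linearity: E[X] = 1485 · (1/2) = C(55, 2) · (1/2) = 1485/2 = 1485/2 ≈ 742.500000.

E[X] = 1485/2 = 742.500000.


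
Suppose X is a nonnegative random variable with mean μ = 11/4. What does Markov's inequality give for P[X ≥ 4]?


μ = E[X] = 11/4, a = 4.
Markov: P[X ≥ 4] ≤ μ/a = (11/4)/4 = 11/16.
Numerically: ≈ 0.687500.
(Since a = 4 > μ = 2.750000, the bound 11/16 is < 1 and informative.)

P[X ≥ 4] ≤ 11/16 ≈ 0.687500.


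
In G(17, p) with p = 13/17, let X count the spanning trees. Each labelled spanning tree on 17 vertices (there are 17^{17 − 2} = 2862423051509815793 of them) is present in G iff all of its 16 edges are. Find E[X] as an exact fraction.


K_17 has 17^{17 − 2} = 2862423051509815793 labelled spanning trees.
For each such spanning tree H, let X_H = 1 if all 16 edges of H are present in G. Then P[X_H = 1] = p^{16} = (13/17)^{16} = 665416609183179841/48661191875666868481.
By linearity of expectation: E[X] = Σ_H E[X_H] = 2862423051509815793 · p^{16} = 2862423051509815793 · 665416609183179841/48661191875666868481 = 665416609183179841/17.
Numerically: E[X] ≈ 3.91422e+16.

E[X] = 2862423051509815793 · (13/17)^{16} = 665416609183179841/17 ≈ 3.91422e+16.


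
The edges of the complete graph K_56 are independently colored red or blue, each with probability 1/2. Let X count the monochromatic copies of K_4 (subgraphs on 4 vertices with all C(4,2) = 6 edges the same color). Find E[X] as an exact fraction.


Let X = Σ_S X_S over the C(56, 4) = 367290 subsets S of size 4, where X_S = 1 if the K_4 on S is monochromatic.
For a fixed S, the K_4 on S has C(4, 2) = 6 edges. P[all 6 edges red] = (1/2)^6, and likewise for blue, so P[monochromatic] = 2·(1/2)^6 = 2^{1 − 6} = 1/32.
Summing: E[X] = C(56, 4) · 2^{1 − 6} = 367290 · 1/32 = 183645/16.
Numerically: E[X] ≈ 11477.8125.

E[X] = C(56,4)·2^(1−C(4,2)) = 183645/16 ≈ 11477.8125.


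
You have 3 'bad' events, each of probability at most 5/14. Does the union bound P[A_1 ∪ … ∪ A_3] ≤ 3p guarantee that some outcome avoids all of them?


Union bound: P[∪_{i=1}^{3} A_i] ≤ Σ_i P[A_i] ≤ 3·p = 3·(5/14) = 15/14.
Numerically: 15/14 ≈ 1.07143.
Is 15/14 < 1? NO.
Since the bound 15/14 is ≥ 1, the union bound is uninformative here; it does NOT by itself certify existence.

3·p = 15/14 ≈ 1.07143; existence NOT certified by the union bound.


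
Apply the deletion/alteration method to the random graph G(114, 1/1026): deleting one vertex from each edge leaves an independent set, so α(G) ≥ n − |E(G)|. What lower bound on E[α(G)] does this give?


E[|E(G)|] = C(114, 2)·p = 6441 · (1/1026) = 113/18.
E[α(G)] ≥ n − E[|E(G)|] = 114 − 113/18 = 1939/18.
Numerically: ≈ 107.722222.
(This is only a lower bound; the true E[α(G)] may be larger.)

E[α(G)] ≥ 1939/18 ≈ 107.722222.


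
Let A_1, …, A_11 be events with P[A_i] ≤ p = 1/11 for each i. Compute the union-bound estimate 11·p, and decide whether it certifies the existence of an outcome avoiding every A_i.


Union bound: P[∪_{i=1}^{11} A_i] ≤ Σ_i P[A_i] ≤ 11·p = 11·(1/11) = 1.
Numerically: 1 ≈ 1.0000000.
Is 1 < 1? NO.
Since the bound 1 is ≥ 1, the union bound is uninformative here; it does NOT by itself certify existence.

11·p = 1 ≈ 1.0000000; existence NOT certified by the union bound.


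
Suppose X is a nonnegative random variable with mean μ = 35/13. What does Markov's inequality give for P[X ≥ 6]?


μ = E[X] = 35/13, a = 6.
Markov: P[X ≥ 6] ≤ μ/a = (35/13)/6 = 35/78.
Numerically: ≈ 0.448718.
(Since a = 6 > μ = 2.692308, the bound 35/78 is < 1 and informative.)

P[X ≥ 6] ≤ 35/78 ≈ 0.448718.


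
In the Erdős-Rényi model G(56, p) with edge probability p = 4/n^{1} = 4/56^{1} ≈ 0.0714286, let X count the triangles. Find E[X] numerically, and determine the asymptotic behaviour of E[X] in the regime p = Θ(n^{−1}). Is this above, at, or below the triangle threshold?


Number of potential triangles: C(56, 3) = 27720.
Each occurs with probability p³ ≈ (0.0714286)³ ≈ 3.64431487e-04.
By linearity: E[X] = C(56, 3)·p³ ≈ 27720 · 3.64431487e-04 ≈ 10.102041.
Here α = 1, so p = 4/n is exactly at the triangle threshold p ~ 1/n. Asymptotically E[X] → c³/6 = 4³/6 = 32/3 ≈ 10.666667, a bounded constant. In this regime the triangle count is asymptotically Poisson(c³/6).

E[X] ≈ 10.102041; in regime p = Θ(1/n^{1}) E[X] stays bounded (at the triangle threshold p ~ 1/n).


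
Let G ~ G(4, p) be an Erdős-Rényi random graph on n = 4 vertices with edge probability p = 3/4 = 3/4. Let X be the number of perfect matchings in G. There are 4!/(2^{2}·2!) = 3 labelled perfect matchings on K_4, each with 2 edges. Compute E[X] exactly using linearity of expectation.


K_4 has 4!/(2^{2}·2!) = 3 labelled perfect matchings.
For each such perfect matching H, let X_H = 1 if all 2 edges of H are present in G. Then P[X_H = 1] = p^{2} = (3/4)^{2} = 9/16.
By linearity: E[X] = Σ_H E[X_H] = 3 · p^{2} = 3 · 9/16 = 27/16.
Numerically: E[X] ≈ 1.688.

E[X] = 3 · (3/4)^{2} = 27/16 ≈ 1.688.


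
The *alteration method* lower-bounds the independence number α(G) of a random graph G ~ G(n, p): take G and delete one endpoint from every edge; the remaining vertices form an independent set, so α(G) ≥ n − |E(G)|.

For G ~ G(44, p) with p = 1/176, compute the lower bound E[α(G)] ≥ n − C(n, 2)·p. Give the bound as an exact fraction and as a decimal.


E[|E(G)|] = C(44, 2)·p = 946 · (1/176) = 43/8.
E[α(G)] ≥ n − E[|E(G)|] = 44 − 43/8 = 309/8.
Numerically: ≈ 38.62500.
(This is only a lower bound; the true E[α(G)] may be larger.)

E[α(G)] ≥ 309/8 ≈ 38.62500.


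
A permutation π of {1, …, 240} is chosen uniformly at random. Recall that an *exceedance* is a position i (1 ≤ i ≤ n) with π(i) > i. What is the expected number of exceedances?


Write X = Σ_{i=1}^{240} X_i, where X_i = 1_{π(i) > i}.
For each fixed i, π(i) is uniform over {1, …, 240} (marginal of a uniform permutation), so P[π(i) > i] = (n − i)/n. Summing: Σ_{i=1}^{240} (n − i)/n = (0 + 1 + … + 239)/240 = 240(240 − 1)/(2·240) = (240 − 1)/2.
Hence E[X] = Σ_{i=1}^{240} (240 − i)/240 = 239/2 ≈ 119.500.

E[X] = 239/2 = 119.500.


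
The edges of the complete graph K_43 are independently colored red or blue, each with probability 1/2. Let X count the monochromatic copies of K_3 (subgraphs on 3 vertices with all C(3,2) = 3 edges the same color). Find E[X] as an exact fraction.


Let X = Σ_S X_S over the C(43, 3) = 12341 subsets S of size 3, where X_S = 1 if the K_3 on S is monochromatic.
For a fixed S, the K_3 on S has C(3, 2) = 3 edges. P[all 3 edges red] = (1/2)^3, and likewise for blue, so P[monochromatic] = 2·(1/2)^3 = 2^{1 − 3} = 1/4.
By linearity of expectation: E[X] = C(43, 3) · 2^{1 − 3} = 12341 · 1/4 = 12341/4.
Numerically: E[X] ≈ 3085.250000.

E[X] = C(43,3)·2^(1−C(3,2)) = 12341/4 ≈ 3085.250000.


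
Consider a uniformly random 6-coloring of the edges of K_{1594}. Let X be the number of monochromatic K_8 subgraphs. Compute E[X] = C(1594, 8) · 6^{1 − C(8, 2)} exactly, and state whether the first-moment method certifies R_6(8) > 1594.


E[X] = C(1594, 8) · 6^{1 − 28} = 1015652773590544255167 · 6^{−27} = 1015652773590544255167/1023490369077469249536.
As a reduced fraction: E[X] = 37616769392242379821/37907050706572935168 ≈ 0.992.
Is E[X] < 1? YES.
Since E[X] < 1, there exists a 6-coloring of K_{1594} with no monochromatic K_8; hence R_6(8) > 1594.

E[X] = 37616769392242379821/37907050706572935168 ≈ 0.992; E[X] < 1, so R_6(8) > 1594.


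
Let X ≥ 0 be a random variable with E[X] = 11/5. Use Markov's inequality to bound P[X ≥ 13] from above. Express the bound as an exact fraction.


μ = E[X] = 11/5, a = 13.
Markov: P[X ≥ 13] ≤ μ/a = (11/5)/13 = 11/65.
Numerically: ≈ 0.1692.
(Since a = 13 > μ = 2.2000, the bound 11/65 is < 1 and informative.)

P[X ≥ 13] ≤ 11/65 ≈ 0.1692.


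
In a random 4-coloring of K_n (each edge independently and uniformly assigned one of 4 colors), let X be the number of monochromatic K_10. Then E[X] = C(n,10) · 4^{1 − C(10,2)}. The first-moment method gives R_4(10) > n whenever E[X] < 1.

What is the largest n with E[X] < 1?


We need C(n, 10) · 4^{1 − 45} < 1, i.e. C(n, 10) < 4^{45 − 1} = 309485009821345068724781056.
Check values of n near the boundary:
  n = 2022: C(2022, 10) = 307870445231474093395937796; 307870445231474093395937796 < 309485009821345068724781056? YES
  n = 2023: C(2023, 10) = 309399856285778485315440716; 309399856285778485315440716 < 309485009821345068724781056? YES
  n = 2024: C(2024, 10) = 310936101848269937576192656; 310936101848269937576192656 < 309485009821345068724781056? NO
The largest n with C(n, 10) < 309485009821345068724781056 is n = 2023 (where E[X] = 77349964071444621328860179/77371252455336267181195264 ≈ 1.000). Hence R_4(10) > 2023, i.e. R_4(10) ≥ 2024.

Largest n = 2023; hence R_4(10) > 2023.


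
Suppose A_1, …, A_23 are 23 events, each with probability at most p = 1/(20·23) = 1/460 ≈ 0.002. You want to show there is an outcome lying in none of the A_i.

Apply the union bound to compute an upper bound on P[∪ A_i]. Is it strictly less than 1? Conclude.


Union bound: P[∪_{i=1}^{23} A_i] ≤ Σ_i P[A_i] ≤ 23·p = 23·(1/460) = 1/20.
Numerically: 1/20 ≈ 0.050.
Is 1/20 < 1? YES.
Since P[∪ A_i] ≤ 1/20 < 1, the complement has P[∩ A_i^c] ≥ 1 − 1/20 = 19/20 > 0, so some outcome avoids every A_i.

23·p = 1/20 ≈ 0.050; existence CERTIFIED by the union bound.


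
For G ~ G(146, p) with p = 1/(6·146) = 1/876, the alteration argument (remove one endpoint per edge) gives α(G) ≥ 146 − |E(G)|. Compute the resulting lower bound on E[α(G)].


E[|E(G)|] = C(146, 2)·p = 10585 · (1/876) = 145/12.
E[α(G)] ≥ n − E[|E(G)|] = 146 − 145/12 = 1607/12.
Numerically: ≈ 133.917.
(This is only a lower bound; the true E[α(G)] may be larger.)

E[α(G)] ≥ 1607/12 ≈ 133.917.


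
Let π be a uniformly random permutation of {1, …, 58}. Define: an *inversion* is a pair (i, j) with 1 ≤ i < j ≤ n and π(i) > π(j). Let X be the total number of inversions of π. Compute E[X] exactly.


Write X = Σ X_I over the C(58, 2) = 1653 pairs i < j, with X_I the indicator of one inversion.
There are 1653 indicators.
For each fixed pair i < j, the values π(i) and π(j) are two distinct elements of {1, …, 58} in uniformly random order; by symmetry P[π(i) > π(j)] = 1/2.
By linearity: E[X] = 1653 · (1/2) = C(58, 2) · (1/2) = 1653/2 = 1653/2 ≈ 826.500000.

E[X] = 1653/2 = 826.500000.


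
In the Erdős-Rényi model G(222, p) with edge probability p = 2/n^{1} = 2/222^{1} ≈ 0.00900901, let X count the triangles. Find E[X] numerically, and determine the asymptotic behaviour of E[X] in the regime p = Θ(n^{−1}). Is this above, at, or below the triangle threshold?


Number of potential triangles: C(222, 3) = 1798940.
Each occurs with probability p³ ≈ (0.00900901)³ ≈ 7.31191381e-07.
By linearity: E[X] = C(222, 3)·p³ ≈ 1798940 · 7.31191381e-07 ≈ 1.315369.
Here α = 1, so p = 2/n is exactly at the triangle threshold p ~ 1/n. Asymptotically E[X] → c³/6 = 2³/6 = 4/3 ≈ 1.333333, a bounded constant. In this regime the triangle count is asymptotically Poisson(c³/6).

E[X] ≈ 1.315369; in regime p = Θ(1/n^{1}) E[X] stays bounded (at the triangle threshold p ~ 1/n).


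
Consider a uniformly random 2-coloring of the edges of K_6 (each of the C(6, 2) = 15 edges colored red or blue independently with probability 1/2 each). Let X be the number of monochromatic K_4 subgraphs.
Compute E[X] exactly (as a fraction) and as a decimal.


Let X = Σ_S X_S over the C(6, 4) = 15 subsets S of size 4, where X_S = 1 if the K_4 on S is monochromatic.
For a fixed S, the K_4 on S has C(4, 2) = 6 edges. P[all 6 edges red] = (1/2)^6, and likewise for blue, so P[monochromatic] = 2·(1/2)^6 = 2^{1 − 6} = 1/32.
By linearity: E[X] = C(6, 4) · 2^{1 − 6} = 15 · 1/32 = 15/32.
Numerically: E[X] ≈ 0.4688.

E[X] = C(6,4)·2^(1−C(4,2)) = 15/32 ≈ 0.4688.


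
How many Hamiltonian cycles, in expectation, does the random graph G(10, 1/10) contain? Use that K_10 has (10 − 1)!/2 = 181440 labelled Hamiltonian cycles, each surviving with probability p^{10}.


K_10 has (10 − 1)!/2 = 181440 labelled Hamiltonian cycles.
For each such Hamiltonian cycle H, let X_H = 1 if all 10 edges of H are present in G. Then P[X_H = 1] = p^{10} = (1/10)^{10} = 1/10000000000.
By linearity of expectation: E[X] = Σ_H E[X_H] = 181440 · p^{10} = 181440 · 1/10000000000 = 567/31250000.
Numerically: E[X] ≈ 1.81e-05.

E[X] = 181440 · (1/10)^{10} = 567/31250000 ≈ 1.81e-05.


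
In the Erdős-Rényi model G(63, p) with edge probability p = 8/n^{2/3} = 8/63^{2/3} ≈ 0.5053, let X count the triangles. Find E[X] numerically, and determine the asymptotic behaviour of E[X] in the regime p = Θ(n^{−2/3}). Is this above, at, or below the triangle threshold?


Number of potential triangles: C(63, 3) = 39711.
Each occurs with probability p³ ≈ (0.5053)³ ≈ 1.289997e-01.
By linearity: E[X] = C(63, 3)·p³ ≈ 39711 · 1.289997e-01 ≈ 5122.7090.
Since α = 2/3 < 1, p = c/n^{2/3} ≫ 1/n is above the triangle threshold p ~ 1/n. Asymptotically E[X] ~ (c³/6)·n^{3(1−α)} = (8³/6)·n^{1} → ∞; triangles are abundant w.h.p.

E[X] ≈ 5122.7090; in regime p = Θ(1/n^{2/3}) E[X] diverges (above the triangle threshold p ~ 1/n).


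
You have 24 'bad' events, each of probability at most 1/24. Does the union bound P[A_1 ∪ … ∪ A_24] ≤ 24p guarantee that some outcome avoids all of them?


Union bound: P[∪_{i=1}^{24} A_i] ≤ Σ_i P[A_i] ≤ 24·p = 24·(1/24) = 1.
Numerically: 1 ≈ 1.000000.
Is 1 < 1? NO.
Since the bound 1 is ≥ 1, the union bound is uninformative here; it does NOT by itself certify existence.

24·p = 1 ≈ 1.000000; existence NOT certified by the union bound.


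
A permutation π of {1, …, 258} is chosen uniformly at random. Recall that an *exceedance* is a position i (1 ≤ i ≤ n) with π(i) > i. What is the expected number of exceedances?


Write X = Σ_{i=1}^{258} X_i, where X_i = 1_{π(i) > i}.
For each fixed i, π(i) is uniform over {1, …, 258} (marginal of a uniform permutation), so P[π(i) > i] = (n − i)/n. Summing: Σ_{i=1}^{258} (n − i)/n = (0 + 1 + … + 257)/258 = 258(258 − 1)/(2·258) = (258 − 1)/2.
Hence E[X] = Σ_{i=1}^{258} (258 − i)/258 = 257/2 ≈ 128.500.

E[X] = 257/2 = 128.500.


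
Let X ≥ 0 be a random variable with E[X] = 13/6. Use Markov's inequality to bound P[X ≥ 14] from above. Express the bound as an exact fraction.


μ = E[X] = 13/6, a = 14.
Markov: P[X ≥ 14] ≤ μ/a = (13/6)/14 = 13/84.
Numerically: ≈ 0.1548.
(Since a = 14 > μ = 2.1667, the bound 13/84 is < 1 and informative.)

P[X ≥ 14] ≤ 13/84 ≈ 0.1548.


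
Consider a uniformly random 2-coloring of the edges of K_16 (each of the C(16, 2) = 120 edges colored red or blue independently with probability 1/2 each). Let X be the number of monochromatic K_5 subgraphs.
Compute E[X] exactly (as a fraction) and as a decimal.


Let X = Σ_S X_S over the C(16, 5) = 4368 subsets S of size 5, where X_S = 1 if the K_5 on S is monochromatic.
For a fixed S, the K_5 on S has C(5, 2) = 10 edges. P[all 10 edges red] = (1/2)^10, and likewise for blue, so P[monochromatic] = 2·(1/2)^10 = 2^{1 − 10} = 1/512.
By linearity of expectation: E[X] = C(16, 5) · 2^{1 − 10} = 4368 · 1/512 = 273/32.
Numerically: E[X] ≈ 8.53125.

E[X] = C(16,5)·2^(1−C(5,2)) = 273/32 ≈ 8.53125.


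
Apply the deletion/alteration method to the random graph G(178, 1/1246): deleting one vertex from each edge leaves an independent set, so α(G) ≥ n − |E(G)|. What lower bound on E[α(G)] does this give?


E[|E(G)|] = C(178, 2)·p = 15753 · (1/1246) = 177/14.
E[α(G)] ≥ n − E[|E(G)|] = 178 − 177/14 = 2315/14.
Numerically: ≈ 165.3571.
(This is only a lower bound; the true E[α(G)] may be larger.)

E[α(G)] ≥ 2315/14 ≈ 165.3571.


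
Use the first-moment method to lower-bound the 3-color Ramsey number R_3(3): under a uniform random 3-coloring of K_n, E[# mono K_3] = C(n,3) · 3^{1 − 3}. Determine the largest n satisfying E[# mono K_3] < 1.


We need C(n, 3) · 3^{1 − 3} < 1, i.e. C(n, 3) < 3^{3 − 1} = 9.
Check values of n near the boundary:
  n = 3: C(3, 3) = 1; 1 < 9? YES
  n = 4: C(4, 3) = 4; 4 < 9? YES
  n = 5: C(5, 3) = 10; 10 < 9? NO
The largest n with C(n, 3) < 9 is n = 4 (where E[X] = 4/9 ≈ 0.444444). Hence R_3(3) > 4, i.e. R_3(3) ≥ 5.

Largest n = 4; hence R_3(3) > 4.


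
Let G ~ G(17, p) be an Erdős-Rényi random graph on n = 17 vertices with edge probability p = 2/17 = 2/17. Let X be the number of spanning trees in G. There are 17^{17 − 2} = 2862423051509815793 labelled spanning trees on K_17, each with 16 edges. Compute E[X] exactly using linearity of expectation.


K_17 has 17^{17 − 2} = 2862423051509815793 labelled spanning trees.
For each such spanning tree H, let X_H = 1 if all 16 edges of H are present in G. Then P[X_H = 1] = p^{16} = (2/17)^{16} = 65536/48661191875666868481.
By linearity of expectation: E[X] = Σ_H E[X_H] = 2862423051509815793 · p^{16} = 2862423051509815793 · 65536/48661191875666868481 = 65536/17.
Numerically: E[X] ≈ 3.86e+03.

E[X] = 2862423051509815793 · (2/17)^{16} = 65536/17 ≈ 3.86e+03.


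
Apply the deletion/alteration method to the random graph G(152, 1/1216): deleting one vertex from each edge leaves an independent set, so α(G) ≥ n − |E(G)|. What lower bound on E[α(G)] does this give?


E[|E(G)|] = C(152, 2)·p = 11476 · (1/1216) = 151/16.
E[α(G)] ≥ n − E[|E(G)|] = 152 − 151/16 = 2281/16.
Numerically: ≈ 142.562500.
(This is only a lower bound; the true E[α(G)] may be larger.)

E[α(G)] ≥ 2281/16 ≈ 142.562500.


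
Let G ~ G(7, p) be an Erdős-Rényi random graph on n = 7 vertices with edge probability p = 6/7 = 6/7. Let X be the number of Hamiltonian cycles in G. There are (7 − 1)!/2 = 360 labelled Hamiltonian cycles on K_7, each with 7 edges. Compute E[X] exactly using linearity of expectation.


K_7 has (7 − 1)!/2 = 360 labelled Hamiltonian cycles.
For each such Hamiltonian cycle H, let X_H = 1 if all 7 edges of H are present in G. Then P[X_H = 1] = p^{7} = (6/7)^{7} = 279936/823543.
Summing the indicators: E[X] = Σ_H E[X_H] = 360 · p^{7} = 360 · 279936/823543 = 100776960/823543.
Numerically: E[X] ≈ 122.4.

E[X] = 360 · (6/7)^{7} = 100776960/823543 ≈ 122.4.


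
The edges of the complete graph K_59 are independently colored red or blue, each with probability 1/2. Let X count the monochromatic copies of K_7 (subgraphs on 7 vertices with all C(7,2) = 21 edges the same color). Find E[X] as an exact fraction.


Let X = Σ_S X_S over the C(59, 7) = 341149446 subsets S of size 7, where X_S = 1 if the K_7 on S is monochromatic.
For a fixed S, the K_7 on S has C(7, 2) = 21 edges. P[all 21 edges red] = (1/2)^21, and likewise for blue, so P[monochromatic] = 2·(1/2)^21 = 2^{1 − 21} = 1/1048576.
By linearity of expectation: E[X] = C(59, 7) · 2^{1 − 21} = 341149446 · 1/1048576 = 170574723/524288.
Numerically: E[X] ≈ 325.34546.

E[X] = C(59,7)·2^(1−C(7,2)) = 170574723/524288 ≈ 325.34546.


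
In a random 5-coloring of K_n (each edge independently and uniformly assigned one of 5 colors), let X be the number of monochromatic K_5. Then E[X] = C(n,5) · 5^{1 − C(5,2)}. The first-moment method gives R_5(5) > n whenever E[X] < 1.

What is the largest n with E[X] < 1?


We need C(n, 5) · 5^{1 − 10} < 1, i.e. C(n, 5) < 5^{10 − 1} = 1953125.
Check values of n near the boundary:
  n = 45: C(45, 5) = 1221759; 1221759 < 1953125? YES
  n = 46: C(46, 5) = 1370754; 1370754 < 1953125? YES
  n = 47: C(47, 5) = 1533939; 1533939 < 1953125? YES
  n = 48: C(48, 5) = 1712304; 1712304 < 1953125? YES
  n = 49: C(49, 5) = 1906884; 1906884 < 1953125? YES
  n = 50: C(50, 5) = 2118760; 2118760 < 1953125? NO
  n = 51: C(51, 5) = 2349060; 2349060 < 1953125? NO
The largest n with C(n, 5) < 1953125 is n = 49 (where E[X] = 1906884/1953125 ≈ 0.9763). Hence R_5(5) > 49, i.e. R_5(5) ≥ 50.

Largest n = 49; hence R_5(5) > 49.


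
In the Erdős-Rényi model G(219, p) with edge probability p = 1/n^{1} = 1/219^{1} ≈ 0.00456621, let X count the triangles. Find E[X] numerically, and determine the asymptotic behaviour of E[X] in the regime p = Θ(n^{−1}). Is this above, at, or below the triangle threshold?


Number of potential triangles: C(219, 3) = 1726669.
Each occurs with probability p³ ≈ (0.00456621)³ ≈ 9.52067314e-08.
By linearity: E[X] = C(219, 3)·p³ ≈ 1726669 · 9.52067314e-08 ≈ 0.164391.
Here α = 1, so p = 1/n is exactly at the triangle threshold p ~ 1/n. Asymptotically E[X] → c³/6 = 1³/6 = 1/6 ≈ 0.166667, a bounded constant. In this regime the triangle count is asymptotically Poisson(c³/6).

E[X] ≈ 0.164391; in regime p = Θ(1/n^{1}) E[X] stays bounded (at the triangle threshold p ~ 1/n).


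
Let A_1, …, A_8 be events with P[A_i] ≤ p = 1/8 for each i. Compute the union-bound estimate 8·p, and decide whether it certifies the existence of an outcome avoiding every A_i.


Union bound: P[∪_{i=1}^{8} A_i] ≤ Σ_i P[A_i] ≤ 8·p = 8·(1/8) = 1.
Numerically: 1 ≈ 1.00000.
Is 1 < 1? NO.
Since the bound 1 is ≥ 1, the union bound is uninformative here; it does NOT by itself certify existence.

8·p = 1 ≈ 1.00000; existence NOT certified by the union bound.


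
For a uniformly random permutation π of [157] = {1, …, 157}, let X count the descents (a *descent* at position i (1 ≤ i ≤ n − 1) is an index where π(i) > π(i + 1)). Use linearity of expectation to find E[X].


Write X = Σ X_I over i = 1, …, 156, with X_I the indicator of one descent.
There are 156 indicators.
For each fixed i, the pair (π(i), π(i+1)) is a uniformly random ordered pair of distinct values from {1, …, 157}; by symmetry P[π(i) > π(i+1)] = 1/2.
By linearity: E[X] = 156 · (1/2) = (157 − 1) · (1/2) = 78 ≈ 78.00000.

E[X] = 78 = 78.00000.


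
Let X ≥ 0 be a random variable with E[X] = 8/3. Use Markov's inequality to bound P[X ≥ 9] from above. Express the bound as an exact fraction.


μ = E[X] = 8/3, a = 9.
Markov: P[X ≥ 9] ≤ μ/a = (8/3)/9 = 8/27.
Numerically: ≈ 0.296.
(Since a = 9 > μ = 2.667, the bound 8/27 is < 1 and informative.)

P[X ≥ 9] ≤ 8/27 ≈ 0.296.


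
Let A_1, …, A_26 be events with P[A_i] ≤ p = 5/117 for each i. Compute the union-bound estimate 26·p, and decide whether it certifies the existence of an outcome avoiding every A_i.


Union bound: P[∪_{i=1}^{26} A_i] ≤ Σ_i P[A_i] ≤ 26·p = 26·(5/117) = 10/9.
Numerically: 10/9 ≈ 1.111111.
Is 10/9 < 1? NO.
Since the bound 10/9 is ≥ 1, the union bound is uninformative here; it does NOT by itself certify existence.

26·p = 10/9 ≈ 1.111111; existence NOT certified by the union bound.


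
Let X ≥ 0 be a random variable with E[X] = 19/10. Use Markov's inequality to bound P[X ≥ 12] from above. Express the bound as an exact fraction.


μ = E[X] = 19/10, a = 12.
Markov: P[X ≥ 12] ≤ μ/a = (19/10)/12 = 19/120.
Numerically: ≈ 0.1583.
(Since a = 12 > μ = 1.9000, the bound 19/120 is < 1 and informative.)

P[X ≥ 12] ≤ 19/120 ≈ 0.1583.


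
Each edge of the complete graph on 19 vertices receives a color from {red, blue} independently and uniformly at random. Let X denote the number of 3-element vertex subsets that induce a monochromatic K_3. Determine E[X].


Let X = Σ_S X_S over the C(19, 3) = 969 subsets S of size 3, where X_S = 1 if the K_3 on S is monochromatic.
For a fixed S, the K_3 on S has C(3, 2) = 3 edges. P[all 3 edges red] = (1/2)^3, and likewise for blue, so P[monochromatic] = 2·(1/2)^3 = 2^{1 − 3} = 1/4.
Summing: E[X] = C(19, 3) · 2^{1 − 3} = 969 · 1/4 = 969/4.
Numerically: E[X] ≈ 242.25000.

E[X] = C(19,3)·2^(1−C(3,2)) = 969/4 ≈ 242.25000.


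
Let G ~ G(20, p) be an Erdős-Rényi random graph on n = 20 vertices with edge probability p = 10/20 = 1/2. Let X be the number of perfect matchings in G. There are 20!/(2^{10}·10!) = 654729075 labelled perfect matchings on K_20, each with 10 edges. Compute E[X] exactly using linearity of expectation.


K_20 has 20!/(2^{10}·10!) = 654729075 labelled perfect matchings.
For each such perfect matching H, let X_H = 1 if all 10 edges of H are present in G. Then P[X_H = 1] = p^{10} = (1/2)^{10} = 1/1024.
By linearity: E[X] = Σ_H E[X_H] = 654729075 · p^{10} = 654729075 · 1/1024 = 654729075/1024.
Numerically: E[X] ≈ 6.3938e+05.

E[X] = 654729075 · (1/2)^{10} = 654729075/1024 ≈ 6.3938e+05.


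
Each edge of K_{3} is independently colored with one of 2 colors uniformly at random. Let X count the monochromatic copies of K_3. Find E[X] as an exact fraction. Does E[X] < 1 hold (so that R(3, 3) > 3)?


E[X] = C(3, 3) · 2^{1 − 3} = 1 · 2^{−2} = 1/4.
As a reduced fraction: E[X] = 1/4 ≈ 0.2500.
Is E[X] < 1? YES.
Since E[X] < 1, there exists a 2-coloring of K_{3} with no monochromatic K_3; hence R(3, 3) > 3.

E[X] = 1/4 ≈ 0.2500; E[X] < 1, so R(3, 3) > 3.


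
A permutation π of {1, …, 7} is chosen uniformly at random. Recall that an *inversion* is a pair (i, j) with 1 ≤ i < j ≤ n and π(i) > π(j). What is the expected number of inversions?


Write X = Σ X_I over the C(7, 2) = 21 pairs i < j, with X_I the indicator of one inversion.
There are 21 indicators.
For each fixed pair i < j, the values π(i) and π(j) are two distinct elements of {1, …, 7} in uniformly random order; by symmetry P[π(i) > π(j)] = 1/2.
By linearity: E[X] = 21 · (1/2) = C(7, 2) · (1/2) = 21/2 = 21/2 ≈ 10.500000.

E[X] = 21/2 = 10.500000.


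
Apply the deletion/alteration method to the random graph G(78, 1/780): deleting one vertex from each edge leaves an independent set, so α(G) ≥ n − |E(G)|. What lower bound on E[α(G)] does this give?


E[|E(G)|] = C(78, 2)·p = 3003 · (1/780) = 77/20.
E[α(G)] ≥ n − E[|E(G)|] = 78 − 77/20 = 1483/20.
Numerically: ≈ 74.15000.
(This is only a lower bound; the true E[α(G)] may be larger.)

E[α(G)] ≥ 1483/20 ≈ 74.15000.


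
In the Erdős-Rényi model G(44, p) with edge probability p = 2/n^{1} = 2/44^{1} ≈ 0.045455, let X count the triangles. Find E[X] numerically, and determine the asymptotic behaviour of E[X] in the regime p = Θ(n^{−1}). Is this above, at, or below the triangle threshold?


Number of potential triangles: C(44, 3) = 13244.
Each occurs with probability p³ ≈ (0.045455)³ ≈ 9.3914350e-05.
By linearity: E[X] = C(44, 3)·p³ ≈ 13244 · 9.3914350e-05 ≈ 1.24380.
Here α = 1, so p = 2/n is exactly at the triangle threshold p ~ 1/n. Asymptotically E[X] → c³/6 = 2³/6 = 4/3 ≈ 1.33333, a bounded constant. In this regime the triangle count is asymptotically Poisson(c³/6).

E[X] ≈ 1.24380; in regime p = Θ(1/n^{1}) E[X] stays bounded (at the triangle threshold p ~ 1/n).


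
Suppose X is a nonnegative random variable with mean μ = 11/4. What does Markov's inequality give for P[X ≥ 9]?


μ = E[X] = 11/4, a = 9.
Markov: P[X ≥ 9] ≤ μ/a = (11/4)/9 = 11/36.
Numerically: ≈ 0.306.
(Since a = 9 > μ = 2.750, the bound 11/36 is < 1 and informative.)

P[X ≥ 9] ≤ 11/36 ≈ 0.306.


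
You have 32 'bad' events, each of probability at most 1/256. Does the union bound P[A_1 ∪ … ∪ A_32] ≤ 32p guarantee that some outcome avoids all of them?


Union bound: P[∪_{i=1}^{32} A_i] ≤ Σ_i P[A_i] ≤ 32·p = 32·(1/256) = 1/8.
Numerically: 1/8 ≈ 0.1250000.
Is 1/8 < 1? YES.
Since P[∪ A_i] ≤ 1/8 < 1, the complement has P[∩ A_i^c] ≥ 1 − 1/8 = 7/8 > 0, so some outcome avoids every A_i.

32·p = 1/8 ≈ 0.1250000; existence CERTIFIED by the union bound.


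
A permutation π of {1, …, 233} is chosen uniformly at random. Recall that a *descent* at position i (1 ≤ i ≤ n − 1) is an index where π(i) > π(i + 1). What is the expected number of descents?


Write X = Σ X_I over i = 1, …, 232, with X_I the indicator of one descent.
There are 232 indicators.
For each fixed i, the pair (π(i), π(i+1)) is a uniformly random ordered pair of distinct values from {1, …, 233}; by symmetry P[π(i) > π(i+1)] = 1/2.
By linearity: E[X] = 232 · (1/2) = (233 − 1) · (1/2) = 116 ≈ 116.00000.

E[X] = 116 = 116.00000.


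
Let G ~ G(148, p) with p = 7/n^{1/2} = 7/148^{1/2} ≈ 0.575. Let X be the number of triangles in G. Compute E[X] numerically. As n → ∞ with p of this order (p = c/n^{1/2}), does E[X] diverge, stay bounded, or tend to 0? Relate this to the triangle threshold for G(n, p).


Number of potential triangles: C(148, 3) = 529396.
Each occurs with probability p³ ≈ (0.575)³ ≈ 1.90503e-01.
By linearity: E[X] = C(148, 3)·p³ ≈ 529396 · 1.90503e-01 ≈ 100851.463.
Since α = 1/2 < 1, p = c/n^{1/2} ≫ 1/n is above the triangle threshold p ~ 1/n. Asymptotically E[X] ~ (c³/6)·n^{3(1−α)} = (7³/6)·n^{1.5} → ∞; triangles are abundant w.h.p.

E[X] ≈ 100851.463; in regime p = Θ(1/n^{1/2}) E[X] diverges (above the triangle threshold p ~ 1/n).


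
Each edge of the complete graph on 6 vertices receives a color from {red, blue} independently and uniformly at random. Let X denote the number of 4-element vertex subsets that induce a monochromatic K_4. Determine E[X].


Let X = Σ_S X_S over the C(6, 4) = 15 subsets S of size 4, where X_S = 1 if the K_4 on S is monochromatic.
For a fixed S, the K_4 on S has C(4, 2) = 6 edges. P[all 6 edges red] = (1/2)^6, and likewise for blue, so P[monochromatic] = 2·(1/2)^6 = 2^{1 − 6} = 1/32.
By linearity of expectation: E[X] = C(6, 4) · 2^{1 − 6} = 15 · 1/32 = 15/32.
Numerically: E[X] ≈ 0.469.

E[X] = C(6,4)·2^(1−C(4,2)) = 15/32 ≈ 0.469.


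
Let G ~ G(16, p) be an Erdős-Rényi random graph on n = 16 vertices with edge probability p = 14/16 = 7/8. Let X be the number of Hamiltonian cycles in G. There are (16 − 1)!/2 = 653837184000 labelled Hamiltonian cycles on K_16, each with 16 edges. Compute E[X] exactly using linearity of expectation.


K_16 has (16 − 1)!/2 = 653837184000 labelled Hamiltonian cycles.
For each such Hamiltonian cycle H, let X_H = 1 if all 16 edges of H are present in G. Then P[X_H = 1] = p^{16} = (7/8)^{16} = 33232930569601/281474976710656.
By linearity of expectation: E[X] = Σ_H E[X_H] = 653837184000 · p^{16} = 653837184000 · 33232930569601/281474976710656 = 21219654042671322112875/274877906944.
Numerically: E[X] ≈ 7.71967e+10.

E[X] = 653837184000 · (7/8)^{16} = 21219654042671322112875/274877906944 ≈ 7.71967e+10.


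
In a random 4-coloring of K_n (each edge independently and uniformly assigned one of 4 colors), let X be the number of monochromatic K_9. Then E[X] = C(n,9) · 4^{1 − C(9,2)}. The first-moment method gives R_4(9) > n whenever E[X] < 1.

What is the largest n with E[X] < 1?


We need C(n, 9) · 4^{1 − 36} < 1, i.e. C(n, 9) < 4^{36 − 1} = 1180591620717411303424.
Check values of n near the boundary:
  n = 912: C(912, 9) = 1156095740032081475120; 1156095740032081475120 < 1180591620717411303424? YES
  n = 913: C(913, 9) = 1167605542753639808390; 1167605542753639808390 < 1180591620717411303424? YES
  n = 914: C(914, 9) = 1179217089587653905932; 1179217089587653905932 < 1180591620717411303424? YES
  n = 915: C(915, 9) = 1190931166636537885130; 1190931166636537885130 < 1180591620717411303424? NO
  n = 916: C(916, 9) = 1202748565202942340440; 1202748565202942340440 < 1180591620717411303424? NO
The largest n with C(n, 9) < 1180591620717411303424 is n = 914 (where E[X] = 294804272396913476483/295147905179352825856 ≈ 0.99884). Hence R_4(9) > 914, i.e. R_4(9) ≥ 915.

Largest n = 914; hence R_4(9) > 914.
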